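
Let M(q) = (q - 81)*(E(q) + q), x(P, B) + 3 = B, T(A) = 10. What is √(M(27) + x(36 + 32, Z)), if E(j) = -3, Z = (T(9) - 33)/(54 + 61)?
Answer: 4*I*√2030/5 ≈ 36.044*I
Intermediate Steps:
Z = -⅕ (Z = (10 - 33)/(54 + 61) = -23/115 = -23*1/115 = -⅕ ≈ -0.20000)
x(P, B) = -3 + B
M(q) = (-81 + q)*(-3 + q) (M(q) = (q - 81)*(-3 + q) = (-81 + q)*(-3 + q))
√(M(27) + x(36 + 32, Z)) = √((243 + 27² - 84*27) + (-3 - ⅕)) = √((243 + 729 - 2268) - 16/5) = √(-1296 - 16/5) = √(-6496/5) = 4*I*√2030/5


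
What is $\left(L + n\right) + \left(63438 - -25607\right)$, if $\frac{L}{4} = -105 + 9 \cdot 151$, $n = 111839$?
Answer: $205900$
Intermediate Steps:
$L = 5016$ ($L = 4 \left(-105 + 9 \cdot 151\right) = 4 \left(-105 + 1359\right) = 4 \cdot 1254 = 5016$)
$\left(L + n\right) + \left(63438 - -25607\right) = \left(5016 + 111839\right) + \left(63438 - -25607\right) = 116855 + \left(63438 + 25607\right) = 116855 + 89045 = 205900$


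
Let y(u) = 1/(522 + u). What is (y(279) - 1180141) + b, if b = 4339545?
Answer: 2530682605/801 ≈ 3.1594e+6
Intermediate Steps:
(y(279) - 1180141) + b = (1/(522 + 279) - 1180141) + 4339545 = (1/801 - 1180141) + 4339545 = -945292940/801 + 4339545 = 2530682605/801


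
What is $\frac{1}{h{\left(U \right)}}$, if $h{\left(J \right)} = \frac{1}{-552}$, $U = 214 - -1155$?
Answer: $-552$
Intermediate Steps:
$U = 1369$ ($U = 214 + 1155 = 1369$)
$h{\left(J \right)} = - \frac{1}{552}$
$\frac{1}{h{\left(U \right)}} = \frac{1}{- \frac{1}{552}} = -552$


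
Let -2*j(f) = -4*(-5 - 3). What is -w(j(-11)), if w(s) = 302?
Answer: -302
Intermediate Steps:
j(f) = -16 (j(f) = -(-2)*(-5 - 3) = -(-2)*(-8) = -1/2*32 = -16)
-w(j(-11)) = -1*302 = -302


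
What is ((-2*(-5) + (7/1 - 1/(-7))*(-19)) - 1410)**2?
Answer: 115562500/49 ≈ 2.3584e+6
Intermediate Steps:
((-2*(-5) + (7/1 - 1/(-7))*(-19)) - 1410)**2 = ((10 + (7*1 - 1*(-1/7))*(-19)) - 1410)**2 = ((10 + (7 + 1/7)*(-19)) - 1410)**2 = ((10 + (50/7)*(-19)) - 1410)**2 = ((10 - 950/7) - 1410)**2 = (-880/7 - 1410)**2 = (-10750/7)**2 = 115562500/49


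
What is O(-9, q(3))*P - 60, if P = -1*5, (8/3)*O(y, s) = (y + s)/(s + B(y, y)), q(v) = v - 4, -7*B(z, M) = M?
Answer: 45/8 ≈ 5.6250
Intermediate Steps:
B(z, M) = -M/7
q(v) = -4 + v
O(y, s) = 3*(s + y)/(8*(s - y/7)) (O(y, s) = 3*((y + s)/(s - y/7))/8 = 3*((s + y)/(s - y/7))/8 = 3*(s + y)/(8*(s - y/7)))
P = -5
O(-9, q(3))*P - 60 = (21*((-4 + 3) - 9)/(8*(-1*(-9) + 7*(-4 + 3))))*(-5) - 60 = (21*(-1 - 9)/(8*(9 + 7*(-1))))*(-5) - 60 = ((21/8)*(-10)/(9 - 7))*(-5) - 60 = ((21/8)*(-10)/2)*(-5) - 60 = ((21/8)*(1/2)*(-10))*(-5) - 60 = -105/8*(-5) - 60 = 525/8 - 60 = 45/8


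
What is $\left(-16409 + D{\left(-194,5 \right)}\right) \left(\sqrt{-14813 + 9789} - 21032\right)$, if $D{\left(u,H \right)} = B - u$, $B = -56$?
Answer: $342211672 - 65084 i \sqrt{314} \approx 3.4221 \cdot 10^{8} - 1.1533 \cdot 10^{6} i$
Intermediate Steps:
$D{\left(u,H \right)} = -56 - u$
$\left(-16409 + D{\left(-194,5 \right)}\right) \left(\sqrt{-14813 + 9789} - 21032\right) = \left(-16409 - -138\right) \left(\sqrt{-14813 + 9789} - 21032\right) = \left(-16409 + \left(-56 + 194\right)\right) \left(\sqrt{-5024} - 21032\right) = \left(-16409 + 138\right) \left(4 i \sqrt{314} - 21032\right) = - 16271 \left(-21032 + 4 i \sqrt{314}\right) = 342211672 - 65084 i \sqrt{314}$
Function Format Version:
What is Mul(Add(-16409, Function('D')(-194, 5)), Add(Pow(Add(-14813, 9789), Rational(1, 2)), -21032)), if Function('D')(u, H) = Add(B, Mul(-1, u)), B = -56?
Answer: Add(342211672, Mul(-65084, I, Pow(314, Rational(1, 2)))) ≈ Add(3.4221e+8, Mul(-1.1533e+6, I))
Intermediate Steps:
Function('D')(u, H) = Add(-56, Mul(-1, u))
Mul(Add(-16409, Function('D')(-194, 5)), Add(Pow(Add(-14813, 9789), Rational(1, 2)), -21032)) = Mul(Add(-16409, Add(-56, Mul(-1, -194))), Add(Pow(Add(-14813, 9789), Rational(1, 2)), -21032)) = Mul(Add(-16409, Add(-56, 194)), Add(Pow(-5024, Rational(1, 2)), -21032)) = Mul(Add(-16409, 138), Add(Mul(4, I, Pow(314, Rational(1, 2))), -21032)) = Mul(-16271, Add(-21032, Mul(4, I, Pow(314, Rational(1, 2))))) = Add(342211672, Mul(-65084, I, Pow(314, Rational(1, 2))))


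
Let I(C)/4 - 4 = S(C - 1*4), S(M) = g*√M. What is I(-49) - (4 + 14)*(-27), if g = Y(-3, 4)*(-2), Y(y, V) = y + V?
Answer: 502 - 8*I*√53 ≈ 502.0 - 58.241*I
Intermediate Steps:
Y(y, V) = V + y
g = -2 (g = (4 - 3)*(-2) = 1*(-2) = -2)
S(M) = -2*√M
I(C) = 16 - 8*√(-4 + C) (I(C) = 16 + 4*(-2*√(C - 1*4)) = 16 + 4*(-2*√(C - 4)) = 16 + 4*(-2*√(-4 + C)) = 16 - 8*√(-4 + C))
I(-49) - (4 + 14)*(-27) = (16 - 8*√(-4 - 49)) - (4 + 14)*(-27) = (16 - 8*I*√53) - 18*(-27) = (16 - 8*I*√53) - 1*(-486) = (16 - 8*I*√53) + 486 = 502 - 8*I*√53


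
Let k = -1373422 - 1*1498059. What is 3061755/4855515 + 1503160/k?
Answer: 99543692117/929501271181 ≈ 0.10709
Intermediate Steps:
k = -2871481 (k = -1373422 - 1498059 = -2871481)
3061755/4855515 + 1503160/k = 3061755/4855515 + 1503160/(-2871481) = 3061755*(1/4855515) + 1503160*(-1/2871481) = 204117/323701 - 1503160/2871481 = 99543692117/929501271181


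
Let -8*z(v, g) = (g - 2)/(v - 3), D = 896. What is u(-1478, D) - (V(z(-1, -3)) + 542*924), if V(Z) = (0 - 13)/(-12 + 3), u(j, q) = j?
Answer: -4520587/9 ≈ -5.0229e+5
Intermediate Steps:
z(v, g) = -(-2 + g)/(8*(-3 + v)) (z(v, g) = -(g - 2)/(8*(v - 3)) = -(-2 + g)/(8*(-3 + v)))
V(Z) = 13/9 (V(Z) = -13/(-9) = -13*(-1/9) = 13/9)
u(-1478, D) - (V(z(-1, -3)) + 542*924) = -1478 - (13/9 + 542*924) = -1478 - (13/9 + 500808) = -1478 - 1*4507285/9 = -1478 - 4507285/9 = -4520587/9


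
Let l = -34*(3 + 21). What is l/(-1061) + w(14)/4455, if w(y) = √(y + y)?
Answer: 816/1061 + 2*√7/4455 ≈ 0.77027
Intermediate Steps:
l = -816 (l = -34*24 = -816)
w(y) = √2*√y (w(y) = √(2*y) = √2*√y)
l/(-1061) + w(14)/4455 = -816/(-1061) + (√2*√14)/4455 = -816*(-1/1061) + (2*√7)*(1/4455) = 816/1061 + 2*√7/4455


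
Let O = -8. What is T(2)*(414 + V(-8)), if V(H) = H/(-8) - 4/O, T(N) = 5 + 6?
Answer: 9141/2 ≈ 4570.5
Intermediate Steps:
T(N) = 11
V(H) = 1/2 - H/8 (V(H) = H/(-8) - 4/(-8) = H*(-1/8) - 4*(-1/8) = -H/8 + 1/2 = 1/2 - H/8)
T(2)*(414 + V(-8)) = 11*(414 + (1/2 - 1/8*(-8))) = 11*(414 + (1/2 + 1)) = 11*(414 + 3/2) = 11*(831/2) = 9141/2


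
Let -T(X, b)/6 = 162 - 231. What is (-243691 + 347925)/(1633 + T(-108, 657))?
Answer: 104234/2047 ≈ 50.920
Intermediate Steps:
T(X, b) = 414 (T(X, b) = -6*(162 - 231) = -6*(-69) = 414)
(-243691 + 347925)/(1633 + T(-108, 657)) = (-243691 + 347925)/(1633 + 414) = 104234/2047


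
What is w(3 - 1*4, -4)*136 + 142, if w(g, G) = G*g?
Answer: 686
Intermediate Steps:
w(3 - 1*4, -4)*136 + 142 = -4*(3 - 1*4)*136 + 142 = -4*(3 - 4)*136 + 142 = -4*(-1)*136 + 142 = 4*136 + 142 = 544 + 142 = 686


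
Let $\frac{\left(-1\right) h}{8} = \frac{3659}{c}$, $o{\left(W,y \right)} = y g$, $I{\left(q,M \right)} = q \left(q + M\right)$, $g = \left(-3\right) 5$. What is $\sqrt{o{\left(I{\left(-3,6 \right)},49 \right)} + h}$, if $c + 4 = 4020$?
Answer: $\frac{i \sqrt{187059758}}{502} \approx 27.245 i$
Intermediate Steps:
$g = -15$
$c = 4016$ ($c = -4 + 4020 = 4016$)
$I{\left(q,M \right)} = q \left(M + q\right)$
$o{\left(W,y \right)} = - 15 y$ ($o{\left(W,y \right)} = y \left(-15\right) = - 15 y$)
$h = - \frac{3659}{502}$ ($h = - 8 \cdot \frac{3659}{4016} = - 8 \cdot 3659 \cdot \frac{1}{4016} = \left(-8\right) \frac{3659}{4016} = - \frac{3659}{502} \approx -7.2888$)
$\sqrt{o{\left(I{\left(-3,6 \right)},49 \right)} + h} = \sqrt{\left(-15\right) 49 - \frac{3659}{502}} = \sqrt{-735 - \frac{3659}{502}} = \sqrt{- \frac{372629}{502}} = \frac{i \sqrt{187059758}}{502}$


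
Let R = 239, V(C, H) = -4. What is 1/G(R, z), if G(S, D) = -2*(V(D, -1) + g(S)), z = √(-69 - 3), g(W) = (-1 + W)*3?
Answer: -1/1420 ≈ -0.00070423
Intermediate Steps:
g(W) = -3 + 3*W
z = 6*I*√2 (z = √(-72) = 6*I*√2 ≈ 8.4853*I)
G(S, D) = 14 - 6*S (G(S, D) = -2*(-4 + (-3 + 3*S)) = -2*(-7 + 3*S) = 14 - 6*S)
1/G(R, z) = 1/(14 - 6*239) = 1/(14 - 1434) = 1/(-1420) = -1/1420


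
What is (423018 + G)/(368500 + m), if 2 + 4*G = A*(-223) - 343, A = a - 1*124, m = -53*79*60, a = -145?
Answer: 875857/234560 ≈ 3.7340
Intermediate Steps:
m = -251220 (m = -4187*60 = -251220)
A = -269 (A = -145 - 1*124 = -145 - 124 = -269)
G = 29821/2 (G = -½ + (-269*(-223) - 343)/4 = -½ + (59987 - 343)/4 = -½ + (¼)*59644 = -½ + 14911 = 29821/2 ≈ 14911.)
(423018 + G)/(368500 + m) = (423018 + 29821/2)/(368500 - 251220) = (875857/2)/117280 = (875857/2)*(1/117280) = 875857/234560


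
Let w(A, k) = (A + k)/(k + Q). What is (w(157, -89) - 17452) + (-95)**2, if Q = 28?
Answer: -514115/61 ≈ -8428.1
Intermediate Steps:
w(A, k) = (A + k)/(28 + k) (w(A, k) = (A + k)/(k + 28) = (A + k)/(28 + k))
(w(157, -89) - 17452) + (-95)**2 = ((157 - 89)/(28 - 89) - 17452) + (-95)**2 = (68/(-61) - 17452) + 9025 = (-1/61*68 - 17452) + 9025 = (-68/61 - 17452) + 9025 = -1064640/61 + 9025 = -514115/61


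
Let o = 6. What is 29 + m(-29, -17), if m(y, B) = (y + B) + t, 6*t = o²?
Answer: -11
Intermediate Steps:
t = 6 (t = (⅙)*6² = (⅙)*36 = 6)
m(y, B) = 6 + B + y (m(y, B) = (y + B) + 6 = (B + y) + 6 = 6 + B + y)
29 + m(-29, -17) = 29 + (6 - 17 - 29) = 29 - 40 = -11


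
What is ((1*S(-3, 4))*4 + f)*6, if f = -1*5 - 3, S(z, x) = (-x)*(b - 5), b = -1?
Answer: 528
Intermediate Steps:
S(z, x) = 6*x (S(z, x) = (-x)*(-1 - 5) = -x*(-6) = 6*x)
f = -8 (f = -5 - 3 = -8)
((1*S(-3, 4))*4 + f)*6 = ((1*(6*4))*4 - 8)*6 = ((1*24)*4 - 8)*6 = (24*4 - 8)*6 = (96 - 8)*6 = 88*6 = 528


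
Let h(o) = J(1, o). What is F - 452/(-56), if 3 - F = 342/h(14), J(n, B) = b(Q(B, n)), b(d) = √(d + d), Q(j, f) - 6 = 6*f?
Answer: 155/14 - 57*√6/2 ≈ -58.739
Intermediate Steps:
Q(j, f) = 6 + 6*f
b(d) = √2*√d (b(d) = √(2*d) = √2*√d)
J(n, B) = √2*√(6 + 6*n)
h(o) = 2*√6 (h(o) = 2*√(3 + 3*1) = 2*√(3 + 3) = 2*√6)
F = 3 - 57*√6/2 (F = 3 - 342/(2*√6) = 3 - 342*√6/12 = 3 - 57*√6/2 ≈ -66.810)
F - 452/(-56) = (3 - 57*√6/2) - 452/(-56) = (3 - 57*√6/2) - 452*(-1/56) = (3 - 57*√6/2) + 113/14 = 155/14 - 57*√6/2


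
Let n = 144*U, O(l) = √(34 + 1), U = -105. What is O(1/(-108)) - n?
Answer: 15120 + √35 ≈ 15126.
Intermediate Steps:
O(l) = √35
n = -15120 (n = 144*(-105) = -15120)
O(1/(-108)) - n = √35 - 1*(-15120) = √35 + 15120 = 15120 + √35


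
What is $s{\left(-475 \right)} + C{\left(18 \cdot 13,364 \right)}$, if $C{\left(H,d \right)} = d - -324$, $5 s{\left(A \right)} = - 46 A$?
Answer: $5058$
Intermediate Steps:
$s{\left(A \right)} = - \frac{46 A}{5}$ ($s{\left(A \right)} = \frac{\left(-46\right) A}{5} = - \frac{46 A}{5}$)
$C{\left(H,d \right)} = 324 + d$ ($C{\left(H,d \right)} = d + 324 = 324 + d$)
$s{\left(-475 \right)} + C{\left(18 \cdot 13,364 \right)} = \left(- \frac{46}{5}\right) \left(-475\right) + \left(324 + 364\right) = 4370 + 688 = 5058$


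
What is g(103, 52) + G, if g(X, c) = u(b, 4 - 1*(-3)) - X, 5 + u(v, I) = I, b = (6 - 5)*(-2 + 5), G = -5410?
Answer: -5511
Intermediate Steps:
b = 3 (b = 1*3 = 3)
u(v, I) = -5 + I
g(X, c) = 2 - X (g(X, c) = (-5 + (4 - 1*(-3))) - X = (-5 + (4 + 3)) - X = (-5 + 7) - X = 2 - X)
g(103, 52) + G = (2 - 1*103) - 5410 = (2 - 103) - 5410 = -101 - 5410 = -5511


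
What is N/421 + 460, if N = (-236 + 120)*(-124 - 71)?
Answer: 216280/421 ≈ 513.73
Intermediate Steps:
N = 22620 (N = -116*(-195) = 22620)
N/421 + 460 = 22620/421 + 460 = 216280/421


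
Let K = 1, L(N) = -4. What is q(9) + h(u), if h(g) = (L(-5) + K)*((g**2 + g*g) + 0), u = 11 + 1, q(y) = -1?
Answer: -865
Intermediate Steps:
u = 12
h(g) = -6*g**2 (h(g) = (-4 + 1)*((g**2 + g*g) + 0) = -3*((g**2 + g**2) + 0) = -3*(2*g**2 + 0) = -6*g**2)
q(9) + h(u) = -1 - 6*12**2 = -1 - 6*144 = -1 - 864 = -865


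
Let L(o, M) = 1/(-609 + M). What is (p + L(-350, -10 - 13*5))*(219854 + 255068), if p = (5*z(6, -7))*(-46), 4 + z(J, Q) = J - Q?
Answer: -336216518141/342 ≈ -9.8309e+8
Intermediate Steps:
z(J, Q) = -4 + J - Q (z(J, Q) = -4 + (J - Q) = -4 + J - Q)
p = -2070 (p = (5*(-4 + 6 - 1*(-7)))*(-46) = (5*(-4 + 6 + 7))*(-46) = (5*9)*(-46) = 45*(-46) = -2070)
(p + L(-350, -10 - 13*5))*(219854 + 255068) = (-2070 + 1/(-609 + (-10 - 13*5)))*(219854 + 255068) = (-2070 + 1/(-609 + (-10 - 65)))*474922 = (-2070 + 1/(-609 - 75))*474922 = (-2070 + 1/(-684))*474922 = (-2070 - 1/684)*474922 = -1415881/684*474922 = -336216518141/342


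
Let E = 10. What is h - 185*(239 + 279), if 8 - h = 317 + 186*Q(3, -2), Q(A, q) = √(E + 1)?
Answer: -96139 - 186*√11 ≈ -96756.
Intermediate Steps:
Q(A, q) = √11 (Q(A, q) = √(10 + 1) = √11)
h = -309 - 186*√11 (h = 8 - (317 + 186*√11) = 8 + (-317 - 186*√11) = -309 - 186*√11 ≈ -925.89)
h - 185*(239 + 279) = (-309 - 186*√11) - 185*(239 + 279) = (-309 - 186*√11) - 185*518 = (-309 - 186*√11) - 1*95830 = (-309 - 186*√11) - 95830 = -96139 - 186*√11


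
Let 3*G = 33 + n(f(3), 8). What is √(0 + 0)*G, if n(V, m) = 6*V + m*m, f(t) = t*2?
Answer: 0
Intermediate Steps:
f(t) = 2*t
n(V, m) = m² + 6*V (n(V, m) = 6*V + m² = m² + 6*V)
G = 133/3 (G = (33 + (8² + 6*(2*3)))/3 = (33 + (64 + 6*6))/3 = (33 + (64 + 36))/3 = (33 + 100)/3 = (⅓)*133 = 133/3 ≈ 44.333)
√(0 + 0)*G = √(0 + 0)*(133/3) = √0*(133/3) = 0*(133/3) = 0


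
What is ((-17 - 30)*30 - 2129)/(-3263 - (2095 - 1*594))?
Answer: 3539/4764 ≈ 0.74286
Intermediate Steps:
((-17 - 30)*30 - 2129)/(-3263 - (2095 - 1*594)) = (-47*30 - 2129)/(-3263 - (2095 - 594)) = (-1410 - 2129)/(-3263 - 1*1501) = -3539/(-3263 - 1501) = -3539/(-4764) = -3539*(-1/4764) = 3539/4764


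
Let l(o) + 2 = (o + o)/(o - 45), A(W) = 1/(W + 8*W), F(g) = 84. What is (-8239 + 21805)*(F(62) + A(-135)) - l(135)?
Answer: 461510393/405 ≈ 1.1395e+6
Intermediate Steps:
A(W) = 1/(9*W)
l(o) = -2 + 2*o/(-45 + o) (l(o) = -2 + (o + o)/(o - 45) = -2 + (2*o)/(-45 + o) = -2 + 2*o/(-45 + o))
(-8239 + 21805)*(F(62) + A(-135)) - l(135) = (-8239 + 21805)*(84 + (⅑)/(-135)) - 90/(-45 + 135) = 13566*(84 + (⅑)*(-1/135)) - 90/90 = 13566*(84 - 1/1215) - 90/90 = 13566*(102059/1215) - 1*1 = 461510798/405 - 1 = 461510393/405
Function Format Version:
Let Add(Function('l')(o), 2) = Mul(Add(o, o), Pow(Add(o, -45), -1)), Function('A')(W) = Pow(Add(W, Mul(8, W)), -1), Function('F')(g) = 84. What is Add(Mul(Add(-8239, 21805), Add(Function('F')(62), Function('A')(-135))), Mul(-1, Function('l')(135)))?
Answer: Rational(461510393, 405) ≈ 1.1395e+6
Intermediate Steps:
Function('A')(W) = Mul(Rational(1, 9), Pow(W, -1)) (Function('A')(W) = Pow(Mul(9, W), -1) = Mul(Rational(1, 9), Pow(W, -1)))
Function('l')(o) = Add(-2, Mul(2, o, Pow(Add(-45, o), -1))) (Function('l')(o) = Add(-2, Mul(Add(o, o), Pow(Add(o, -45), -1))) = Add(-2, Mul(Mul(2, o), Pow(Add(-45, o), -1))) = Add(-2, Mul(2, o, Pow(Add(-45, o), -1))))
Add(Mul(Add(-8239, 21805), Add(Function('F')(62), Function('A')(-135))), Mul(-1, Function('l')(135))) = Add(Mul(Add(-8239, 21805), Add(84, Mul(Rational(1, 9), Pow(-135, -1)))), Mul(-1, Mul(90, Pow(Add(-45, 135), -1)))) = Add(Mul(13566, Add(84, Mul(Rational(1, 9), Rational(-1, 135)))), Mul(-1, Mul(90, Pow(90, -1)))) = Add(Mul(13566, Add(84, Rational(-1, 1215))), Mul(-1, Mul(90, Rational(1, 90)))) = Add(Mul(13566, Rational(102059, 1215)), Mul(-1, 1)) = Add(Rational(461510798, 405), -1) = Rational(461510393, 405)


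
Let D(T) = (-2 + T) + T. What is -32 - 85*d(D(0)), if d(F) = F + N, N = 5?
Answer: -287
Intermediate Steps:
D(T) = -2 + 2*T
d(F) = 5 + F (d(F) = F + 5 = 5 + F)
-32 - 85*d(D(0)) = -32 - 85*(5 + (-2 + 2*0)) = -32 - 85*(5 + (-2 + 0)) = -32 - 85*(5 - 2) = -32 - 85*3 = -32 - 255 = -287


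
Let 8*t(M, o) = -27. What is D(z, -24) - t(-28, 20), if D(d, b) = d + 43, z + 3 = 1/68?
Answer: 5901/136 ≈ 43.390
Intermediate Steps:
t(M, o) = -27/8 (t(M, o) = (⅛)*(-27) = -27/8)
z = -203/68 (z = -3 + 1/68 = -203/68 ≈ -2.9853)
D(d, b) = 43 + d
D(z, -24) - t(-28, 20) = (43 - 203/68) - 1*(-27/8) = 2721/68 + 27/8 = 5901/136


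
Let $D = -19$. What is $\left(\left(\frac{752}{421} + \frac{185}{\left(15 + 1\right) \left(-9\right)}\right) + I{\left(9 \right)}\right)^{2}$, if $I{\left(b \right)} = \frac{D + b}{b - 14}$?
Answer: $\frac{22998025801}{3675269376} \approx 6.2575$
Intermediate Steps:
$I{\left(b \right)} = \frac{-19 + b}{-14 + b}$ ($I{\left(b \right)} = \frac{-19 + b}{b - 14} = \frac{-19 + b}{-14 + b}$)
$\left(\left(\frac{752}{421} + \frac{185}{\left(15 + 1\right) \left(-9\right)}\right) + I{\left(9 \right)}\right)^{2} = \left(\left(\frac{752}{421} + \frac{185}{\left(15 + 1\right) \left(-9\right)}\right) + \frac{-19 + 9}{-14 + 9}\right)^{2} = \left(\left(752 \cdot \frac{1}{421} + \frac{185}{16 \left(-9\right)}\right) + \frac{1}{-5} \left(-10\right)\right)^{2} = \left(\left(\frac{752}{421} + \frac{185}{-144}\right) - -2\right)^{2} = \left(\left(\frac{752}{421} + 185 \left(- \frac{1}{144}\right)\right) + 2\right)^{2} = \left(\left(\frac{752}{421} - \frac{185}{144}\right) + 2\right)^{2} = \left(\frac{30403}{60624} + 2\right)^{2} = \left(\frac{151651}{60624}\right)^{2} = \frac{22998025801}{3675269376}$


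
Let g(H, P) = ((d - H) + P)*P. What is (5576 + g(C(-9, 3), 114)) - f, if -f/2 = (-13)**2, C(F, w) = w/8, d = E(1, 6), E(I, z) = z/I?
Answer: 78205/4 ≈ 19551.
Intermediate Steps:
d = 6 (d = 6/1 = 6*1 = 6)
C(F, w) = w/8 (C(F, w) = w*(1/8) = w/8)
g(H, P) = P*(6 + P - H) (g(H, P) = ((6 - H) + P)*P = (6 + P - H)*P = P*(6 + P - H))
f = -338 (f = -2*(-13)**2 = -2*169 = -338)
(5576 + g(C(-9, 3), 114)) - f = (5576 + 114*(6 + 114 - 3/8)) - 1*(-338) = (5576 + 114*(6 + 114 - 1*3/8)) + 338 = (5576 + 114*(6 + 114 - 3/8)) + 338 = (5576 + 114*(957/8)) + 338 = (5576 + 54549/4) + 338 = 76853/4 + 338 = 78205/4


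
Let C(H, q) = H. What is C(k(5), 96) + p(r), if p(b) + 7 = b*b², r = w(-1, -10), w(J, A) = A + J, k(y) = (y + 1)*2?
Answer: -1326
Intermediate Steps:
k(y) = 2 + 2*y (k(y) = (1 + y)*2 = 2 + 2*y)
r = -11 (r = -10 - 1 = -11)
p(b) = -7 + b³ (p(b) = -7 + b*b² = -7 + b³)
C(k(5), 96) + p(r) = (2 + 2*5) + (-7 + (-11)³) = (2 + 10) + (-7 - 1331) = 12 - 1338 = -1326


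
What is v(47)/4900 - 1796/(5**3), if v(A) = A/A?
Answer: -352011/24500 ≈ -14.368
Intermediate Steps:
v(A) = 1
v(47)/4900 - 1796/(5**3) = 1/4900 - 1796/(5**3) = 1*(1/4900) - 1796/125 = 1/4900 - 1796*1/125 = 1/4900 - 1796/125 = -352011/24500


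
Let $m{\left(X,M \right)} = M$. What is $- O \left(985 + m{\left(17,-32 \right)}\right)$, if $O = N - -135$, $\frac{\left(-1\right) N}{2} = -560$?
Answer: $-1196015$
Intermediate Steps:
$N = 1120$ ($N = \left(-2\right) \left(-560\right) = 1120$)
$O = 1255$ ($O = 1120 - -135 = 1120 + 135 = 1255$)
$- O \left(985 + m{\left(17,-32 \right)}\right) = - 1255 \left(985 - 32\right) = - 1255 \cdot 953 = \left(-1\right) 1196015 = -1196015$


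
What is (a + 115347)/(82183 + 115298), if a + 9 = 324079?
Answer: 439417/197481 ≈ 2.2251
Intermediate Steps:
a = 324070 (a = -9 + 324079 = 324070)
(a + 115347)/(82183 + 115298) = (324070 + 115347)/(82183 + 115298) = 439417/197481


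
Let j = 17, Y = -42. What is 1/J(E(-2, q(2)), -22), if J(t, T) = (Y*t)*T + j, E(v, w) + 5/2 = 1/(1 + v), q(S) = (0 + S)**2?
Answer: -1/3217 ≈ -0.00031085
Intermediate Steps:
q(S) = S**2
E(v, w) = -5/2 + 1/(1 + v)
J(t, T) = 17 - 42*T*t (J(t, T) = (-42*t)*T + 17 = -42*T*t + 17 = 17 - 42*T*t)
1/J(E(-2, q(2)), -22) = 1/(17 - 42*(-22)*(-3 - 5*(-2))/(2*(1 - 2))) = 1/(17 - 42*(-22)*(1/2)*(-3 + 10)/(-1)) = 1/(17 - 42*(-22)*(1/2)*(-1)*7) = 1/(17 - 42*(-22)*(-7/2)) = 1/(17 - 3234) = 1/(-3217) = -1/3217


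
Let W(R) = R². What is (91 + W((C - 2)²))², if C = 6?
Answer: 120409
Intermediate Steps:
(91 + W((C - 2)²))² = (91 + ((6 - 2)²)²)² = (91 + (4²)²)² = (91 + 16²)² = (91 + 256)² = 347² = 120409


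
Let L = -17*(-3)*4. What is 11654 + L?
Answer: 11858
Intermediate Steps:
L = 204 (L = 51*4 = 204)
11654 + L = 11654 + 204 = 11858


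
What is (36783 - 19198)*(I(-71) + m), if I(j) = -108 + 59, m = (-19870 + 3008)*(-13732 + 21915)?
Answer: -2426409865075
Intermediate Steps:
m = -137981746 (m = -16862*8183 = -137981746)
I(j) = -49
(36783 - 19198)*(I(-71) + m) = (36783 - 19198)*(-49 - 137981746) = 17585*(-137981795) = -2426409865075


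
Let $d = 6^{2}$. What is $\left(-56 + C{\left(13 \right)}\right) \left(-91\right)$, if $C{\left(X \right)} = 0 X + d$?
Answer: $1820$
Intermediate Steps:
$d = 36$
$C{\left(X \right)} = 36$ ($C{\left(X \right)} = 0 X + 36 = 0 + 36 = 36$)
$\left(-56 + C{\left(13 \right)}\right) \left(-91\right) = \left(-56 + 36\right) \left(-91\right) = \left(-20\right) \left(-91\right) = 1820$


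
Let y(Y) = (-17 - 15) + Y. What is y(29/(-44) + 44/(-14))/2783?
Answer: -11027/857164 ≈ -0.012865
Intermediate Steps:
y(Y) = -32 + Y
y(29/(-44) + 44/(-14))/2783 = (-32 + (29/(-44) + 44/(-14)))/2783 = (-32 + (29*(-1/44) + 44*(-1/14)))*(1/2783) = (-32 + (-29/44 - 22/7))*(1/2783) = (-32 - 1171/308)*(1/2783) = -11027/308*1/2783 = -11027/857164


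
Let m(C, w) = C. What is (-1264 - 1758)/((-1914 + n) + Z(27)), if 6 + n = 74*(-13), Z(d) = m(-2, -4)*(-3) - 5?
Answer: 3022/2881 ≈ 1.0489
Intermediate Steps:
Z(d) = 1 (Z(d) = -2*(-3) - 5 = 6 - 5 = 1)
n = -968 (n = -6 + 74*(-13) = -6 - 962 = -968)
(-1264 - 1758)/((-1914 + n) + Z(27)) = (-1264 - 1758)/((-1914 - 968) + 1) = -3022/(-2882 + 1) = -3022/(-2881) = -3022*(-1/2881) = 3022/2881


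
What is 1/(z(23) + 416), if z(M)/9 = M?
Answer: 1/623 ≈ 0.0016051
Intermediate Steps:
z(M) = 9*M
1/(z(23) + 416) = 1/(9*23 + 416) = 1/(207 + 416) = 1/623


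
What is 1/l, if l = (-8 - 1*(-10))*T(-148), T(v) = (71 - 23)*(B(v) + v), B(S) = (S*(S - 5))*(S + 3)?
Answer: -1/315218688 ≈ -3.1724e-9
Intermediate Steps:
B(S) = S*(-5 + S)*(3 + S) (B(S) = (S*(-5 + S))*(3 + S) = S*(-5 + S)*(3 + S))
T(v) = 48*v + 48*v*(-15 + v² - 2*v) (T(v) = (71 - 23)*(v*(-15 + v² - 2*v) + v) = 48*(v + v*(-15 + v² - 2*v)) = 48*v + 48*v*(-15 + v² - 2*v))
l = -315218688 (l = (-8 - 1*(-10))*(48*(-148)*(-14 + (-148)² - 2*(-148))) = (-8 + 10)*(48*(-148)*(-14 + 21904 + 296)) = 2*(48*(-148)*22186) = 2*(-157609344) = -315218688)
1/l = 1/(-315218688) = -1/315218688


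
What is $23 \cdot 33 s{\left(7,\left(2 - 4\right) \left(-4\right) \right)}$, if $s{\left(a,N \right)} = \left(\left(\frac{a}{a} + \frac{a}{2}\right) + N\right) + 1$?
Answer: $\frac{20493}{2} \approx 10247.0$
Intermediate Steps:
$s{\left(a,N \right)} = 2 + N + \frac{a}{2}$ ($s{\left(a,N \right)} = \left(\left(1 + a \frac{1}{2}\right) + N\right) + 1 = \left(\left(1 + \frac{a}{2}\right) + N\right) + 1 = \left(1 + N + \frac{a}{2}\right) + 1 = 2 + N + \frac{a}{2}$)
$23 \cdot 33 s{\left(7,\left(2 - 4\right) \left(-4\right) \right)} = 23 \cdot 33 \left(2 + \left(2 - 4\right) \left(-4\right) + \frac{1}{2} \cdot 7\right) = 759 \left(2 - -8 + \frac{7}{2}\right) = 759 \left(2 + 8 + \frac{7}{2}\right) = 759 \cdot \frac{27}{2} = \frac{20493}{2}$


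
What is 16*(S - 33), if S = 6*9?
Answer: 336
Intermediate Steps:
S = 54
16*(S - 33) = 16*(54 - 33) = 16*21 = 336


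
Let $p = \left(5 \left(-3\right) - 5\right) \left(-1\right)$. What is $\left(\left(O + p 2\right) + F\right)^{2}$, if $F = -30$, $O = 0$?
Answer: $100$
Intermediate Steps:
$p = 20$ ($p = \left(-15 - 5\right) \left(-1\right) = \left(-20\right) \left(-1\right) = 20$)
$\left(\left(O + p 2\right) + F\right)^{2} = \left(\left(0 + 20 \cdot 2\right) - 30\right)^{2} = \left(\left(0 + 40\right) - 30\right)^{2} = \left(40 - 30\right)^{2} = 10^{2} = 100$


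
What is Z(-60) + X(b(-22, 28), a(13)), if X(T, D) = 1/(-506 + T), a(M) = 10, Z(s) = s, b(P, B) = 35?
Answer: -28261/471 ≈ -60.002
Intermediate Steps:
Z(-60) + X(b(-22, 28), a(13)) = -60 + 1/(-506 + 35) = -60 + 1/(-471) = -60 - 1/471 = -28261/471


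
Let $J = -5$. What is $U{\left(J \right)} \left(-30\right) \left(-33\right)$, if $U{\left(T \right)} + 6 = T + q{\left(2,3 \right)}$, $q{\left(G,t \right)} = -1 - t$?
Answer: $-14850$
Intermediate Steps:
$U{\left(T \right)} = -10 + T$ ($U{\left(T \right)} = -6 + \left(T - 4\right) = -6 + \left(-4 + T\right) = -10 + T$)
$U{\left(J \right)} \left(-30\right) \left(-33\right) = \left(-10 - 5\right) \left(-30\right) \left(-33\right) = \left(-15\right) \left(-30\right) \left(-33\right) = 450 \left(-33\right) = -14850$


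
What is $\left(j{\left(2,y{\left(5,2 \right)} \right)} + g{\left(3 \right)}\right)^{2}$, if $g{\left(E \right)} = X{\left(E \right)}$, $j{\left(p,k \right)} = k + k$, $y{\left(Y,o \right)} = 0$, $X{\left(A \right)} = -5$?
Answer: $25$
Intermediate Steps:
$j{\left(p,k \right)} = 2 k$
$g{\left(E \right)} = -5$
$\left(j{\left(2,y{\left(5,2 \right)} \right)} + g{\left(3 \right)}\right)^{2} = \left(2 \cdot 0 - 5\right)^{2} = \left(0 - 5\right)^{2} = \left(-5\right)^{2} = 25$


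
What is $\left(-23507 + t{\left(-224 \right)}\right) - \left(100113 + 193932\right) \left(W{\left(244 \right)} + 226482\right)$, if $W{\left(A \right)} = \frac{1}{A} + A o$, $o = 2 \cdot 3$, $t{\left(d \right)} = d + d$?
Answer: $- \frac{16354443242145}{244} \approx -6.7026 \cdot 10^{10}$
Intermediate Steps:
$t{\left(d \right)} = 2 d$
$o = 6$
$W{\left(A \right)} = \frac{1}{A} + 6 A$ ($W{\left(A \right)} = \frac{1}{A} + A 6 = \frac{1}{A} + 6 A$)
$\left(-23507 + t{\left(-224 \right)}\right) - \left(100113 + 193932\right) \left(W{\left(244 \right)} + 226482\right) = \left(-23507 + 2 \left(-224\right)\right) - \left(100113 + 193932\right) \left(\left(\frac{1}{244} + 6 \cdot 244\right) + 226482\right) = \left(-23507 - 448\right) - 294045 \left(\left(\frac{1}{244} + 1464\right) + 226482\right) = -23955 - 294045 \left(\frac{357217}{244} + 226482\right) = -23955 - 294045 \cdot \frac{55618825}{244} = -23955 - \frac{16354437397125}{244} = - \frac{16354443242145}{244}$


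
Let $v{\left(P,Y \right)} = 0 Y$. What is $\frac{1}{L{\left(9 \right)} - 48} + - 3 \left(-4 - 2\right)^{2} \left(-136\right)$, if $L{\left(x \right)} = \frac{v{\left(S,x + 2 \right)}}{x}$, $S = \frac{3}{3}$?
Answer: $\frac{705023}{48} \approx 14688.0$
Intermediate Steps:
$S = 1$ ($S = 3 \cdot \frac{1}{3} = 1$)
$v{\left(P,Y \right)} = 0$
$L{\left(x \right)} = 0$ ($L{\left(x \right)} = \frac{0}{x} = 0$)
$\frac{1}{L{\left(9 \right)} - 48} + - 3 \left(-4 - 2\right)^{2} \left(-136\right) = \frac{1}{0 - 48} + - 3 \left(-4 - 2\right)^{2} \left(-136\right) = \frac{1}{-48} + - 3 \left(-6\right)^{2} \left(-136\right) = - \frac{1}{48} + \left(-3\right) 36 \left(-136\right) = - \frac{1}{48} - -14688 = - \frac{1}{48} + 14688 = \frac{705023}{48}$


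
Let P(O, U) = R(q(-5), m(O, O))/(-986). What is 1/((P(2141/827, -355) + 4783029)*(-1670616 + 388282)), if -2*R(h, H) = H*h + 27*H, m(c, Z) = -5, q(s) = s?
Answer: -493/3023786234611013 ≈ -1.6304e-13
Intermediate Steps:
R(h, H) = -27*H/2 - H*h/2 (R(h, H) = -(H*h + 27*H)/2 = -(27*H + H*h)/2 = -27*H/2 - H*h/2)
P(O, U) = -55/986 (P(O, U) = -½*(-5)*(27 - 5)/(-986) = -½*(-5)*22*(-1/986) = 55*(-1/986) = -55/986)
1/((P(2141/827, -355) + 4783029)*(-1670616 + 388282)) = 1/((-55/986 + 4783029)*(-1670616 + 388282)) = 1/((4716066539/986)*(-1282334)) = 1/(-3023786234611013/493) = -493/3023786234611013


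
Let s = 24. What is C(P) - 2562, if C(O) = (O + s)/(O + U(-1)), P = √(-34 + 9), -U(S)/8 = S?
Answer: -227801/89 - 80*I/89 ≈ -2559.6 - 0.89888*I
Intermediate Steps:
U(S) = -8*S
P = 5*I (P = √(-25) = 5*I ≈ 5.0*I)
C(O) = (24 + O)/(8 + O) (C(O) = (O + 24)/(O - 8*(-1)) = (24 + O)/(O + 8) = (24 + O)/(8 + O))
C(P) - 2562 = (24 + 5*I)/(8 + 5*I) - 2562 = ((8 - 5*I)/89)*(24 + 5*I) - 2562 = (8 - 5*I)*(24 + 5*I)/89 - 2562 = -2562 + (8 - 5*I)*(24 + 5*I)/89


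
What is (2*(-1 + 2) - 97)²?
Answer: 9025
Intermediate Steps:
(2*(-1 + 2) - 97)² = (2*1 - 97)² = (2 - 97)² = (-95)² = 9025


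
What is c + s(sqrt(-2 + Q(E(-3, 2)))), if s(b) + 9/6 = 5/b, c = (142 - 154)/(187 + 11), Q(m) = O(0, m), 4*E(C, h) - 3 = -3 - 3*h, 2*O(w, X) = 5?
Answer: -103/66 + 5*sqrt(2) ≈ 5.5105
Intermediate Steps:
O(w, X) = 5/2 (O(w, X) = (1/2)*5 = 5/2)
E(C, h) = -3*h/4 (E(C, h) = 3/4 + (-3 - 3*h)/4 = 3/4 + (-3/4 - 3*h/4) = -3*h/4)
Q(m) = 5/2
c = -2/33 (c = -12/198 = -12*1/198 = -2/33 ≈ -0.060606)
s(b) = -3/2 + 5/b
c + s(sqrt(-2 + Q(E(-3, 2)))) = -2/33 + (-3/2 + 5/(sqrt(-2 + 5/2))) = -2/33 + (-3/2 + 5/(sqrt(1/2))) = -2/33 + (-3/2 + 5/((sqrt(2)/2))) = -2/33 + (-3/2 + 5*sqrt(2)) = -103/66 + 5*sqrt(2)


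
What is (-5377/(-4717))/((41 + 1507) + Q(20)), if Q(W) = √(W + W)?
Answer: 2080899/2825794322 - 5377*√10/5651588644 ≈ 0.00073339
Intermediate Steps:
Q(W) = √2*√W (Q(W) = √(2*W) = √2*√W)
(-5377/(-4717))/((41 + 1507) + Q(20)) = (-5377/(-4717))/((41 + 1507) + √2*√20) = (-5377*(-1/4717))/(1548 + √2*(2*√5)) = 5377/(4717*(1548 + 2*√10))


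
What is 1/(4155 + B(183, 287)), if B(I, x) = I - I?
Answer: 1/4155 ≈ 0.00024067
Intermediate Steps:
B(I, x) = 0
1/(4155 + B(183, 287)) = 1/(4155 + 0) = 1/4155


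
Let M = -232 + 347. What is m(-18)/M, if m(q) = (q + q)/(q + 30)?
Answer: -3/115 ≈ -0.026087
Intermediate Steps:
m(q) = 2*q/(30 + q) (m(q) = (2*q)/(30 + q) = 2*q/(30 + q))
M = 115
m(-18)/M = (2*(-18)/(30 - 18))/115 = (2*(-18)/12)*(1/115) = (2*(-18)*(1/12))*(1/115) = -3*1/115 = -3/115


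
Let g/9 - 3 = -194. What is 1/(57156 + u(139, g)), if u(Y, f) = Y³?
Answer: 1/2742775 ≈ 3.6459e-7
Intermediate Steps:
g = -1719 (g = 27 + 9*(-194) = 27 - 1746 = -1719)
1/(57156 + u(139, g)) = 1/(57156 + 139³) = 1/(57156 + 2685619) = 1/2742775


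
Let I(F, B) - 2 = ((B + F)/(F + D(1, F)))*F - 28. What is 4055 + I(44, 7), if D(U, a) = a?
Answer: 8109/2 ≈ 4054.5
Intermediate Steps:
I(F, B) = -26 + B/2 + F/2 (I(F, B) = 2 + (((B + F)/(F + F))*F - 28) = 2 + (((B + F)/((2*F)))*F - 28) = 2 + (((B + F)*(1/(2*F)))*F - 28) = 2 + (((B + F)/(2*F))*F - 28) = 2 + ((B/2 + F/2) - 28) = 2 + (-28 + B/2 + F/2) = -26 + B/2 + F/2)
4055 + I(44, 7) = 4055 + (-26 + (1/2)*7 + (1/2)*44) = 4055 + (-26 + 7/2 + 22) = 4055 - 1/2 = 8109/2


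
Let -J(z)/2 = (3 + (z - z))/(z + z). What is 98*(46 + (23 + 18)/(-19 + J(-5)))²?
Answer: 794619721/4232 ≈ 1.8776e+5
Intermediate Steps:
J(z) = -3/z (J(z) = -2*(3 + (z - z))/(z + z) = -2*(3 + 0)/(2*z) = -6*1/(2*z) = -3/z)
98*(46 + (23 + 18)/(-19 + J(-5)))² = 98*(46 + (23 + 18)/(-19 - 3/(-5)))² = 98*(46 + 41/(-19 - 3*(-⅕)))² = 98*(46 + 41/(-19 + ⅗))² = 98*(46 + 41/(-92/5))² = 98*(46 + 41*(-5/92))² = 98*(46 - 205/92)² = 98*(4027/92)² = 98*(16216729/8464) = 794619721/4232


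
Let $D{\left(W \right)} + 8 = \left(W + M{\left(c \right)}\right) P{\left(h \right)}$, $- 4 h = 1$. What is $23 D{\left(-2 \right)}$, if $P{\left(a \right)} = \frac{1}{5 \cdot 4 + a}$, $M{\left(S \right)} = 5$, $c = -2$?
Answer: $- \frac{14260}{79} \approx -180.51$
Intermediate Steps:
$h = - \frac{1}{4}$ ($h = \left(- \frac{1}{4}\right) 1 = - \frac{1}{4} \approx -0.25$)
$P{\left(a \right)} = \frac{1}{20 + a}$
$D{\left(W \right)} = - \frac{612}{79} + \frac{4 W}{79}$ ($D{\left(W \right)} = -8 + \frac{W + 5}{20 - \frac{1}{4}} = -8 + \frac{5 + W}{\frac{79}{4}} = -8 + \left(5 + W\right) \frac{4}{79} = -8 + \left(\frac{20}{79} + \frac{4 W}{79}\right) = - \frac{612}{79} + \frac{4 W}{79}$)
$23 D{\left(-2 \right)} = 23 \left(- \frac{612}{79} + \frac{4}{79} \left(-2\right)\right) = 23 \left(- \frac{612}{79} - \frac{8}{79}\right) = 23 \left(- \frac{620}{79}\right) = - \frac{14260}{79}$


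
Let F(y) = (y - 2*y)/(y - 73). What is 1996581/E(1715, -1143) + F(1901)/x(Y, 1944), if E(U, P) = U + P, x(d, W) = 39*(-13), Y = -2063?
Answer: 17792542037/5097378 ≈ 3490.5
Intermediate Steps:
F(y) = -y/(-73 + y) (F(y) = (-y)/(-73 + y) = -y/(-73 + y))
x(d, W) = -507
E(U, P) = P + U
1996581/E(1715, -1143) + F(1901)/x(Y, 1944) = 1996581/(-1143 + 1715) - 1*1901/(-73 + 1901)/(-507) = 1996581/572 - 1*1901/1828*(-1/507) = 1996581*(1/572) - 1*1901*1/1828*(-1/507) = 1996581/572 - 1901/1828*(-1/507) = 1996581/572 + 1901/926796 = 17792542037/5097378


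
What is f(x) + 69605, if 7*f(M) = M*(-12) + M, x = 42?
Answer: 69539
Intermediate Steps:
f(M) = -11*M/7 (f(M) = (M*(-12) + M)/7 = (-12*M + M)/7 = (-11*M)/7 = -11*M/7)
f(x) + 69605 = -11/7*42 + 69605 = -66 + 69605 = 69539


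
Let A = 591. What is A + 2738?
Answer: 3329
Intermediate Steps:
A + 2738 = 591 + 2738 = 3329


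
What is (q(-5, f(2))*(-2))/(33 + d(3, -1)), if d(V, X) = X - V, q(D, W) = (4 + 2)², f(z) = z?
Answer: -72/29 ≈ -2.4828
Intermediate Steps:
q(D, W) = 36 (q(D, W) = 6² = 36)
(q(-5, f(2))*(-2))/(33 + d(3, -1)) = (36*(-2))/(33 + (-1 - 1*3)) = -72/(33 + (-1 - 3)) = -72/(33 - 4) = -72/29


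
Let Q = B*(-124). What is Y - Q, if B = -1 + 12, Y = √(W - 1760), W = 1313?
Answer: 1364 + I*√447 ≈ 1364.0 + 21.142*I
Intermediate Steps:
Y = I*√447 (Y = √(1313 - 1760) = √(-447) = I*√447 ≈ 21.142*I)
B = 11
Q = -1364 (Q = 11*(-124) = -1364)
Y - Q = I*√447 - 1*(-1364) = I*√447 + 1364 = 1364 + I*√447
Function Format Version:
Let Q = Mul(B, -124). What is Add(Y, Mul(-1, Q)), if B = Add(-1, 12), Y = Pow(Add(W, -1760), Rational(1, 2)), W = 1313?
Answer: Add(1364, Mul(I, Pow(447, Rational(1, 2)))) ≈ Add(1364.0, Mul(21.142, I))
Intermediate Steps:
Y = Mul(I, Pow(447, Rational(1, 2))) (Y = Pow(Add(1313, -1760), Rational(1, 2)) = Pow(-447, Rational(1, 2)) = Mul(I, Pow(447, Rational(1, 2))) ≈ Mul(21.142, I))
B = 11
Q = -1364 (Q = Mul(11, -124) = -1364)
Add(Y, Mul(-1, Q)) = Add(Mul(I, Pow(447, Rational(1, 2))), Mul(-1, -1364)) = Add(Mul(I, Pow(447, Rational(1, 2))), 1364) = Add(1364, Mul(I, Pow(447, Rational(1, 2))))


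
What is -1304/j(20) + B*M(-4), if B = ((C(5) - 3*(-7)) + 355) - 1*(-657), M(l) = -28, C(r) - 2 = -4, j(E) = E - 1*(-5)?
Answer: -723004/25 ≈ -28920.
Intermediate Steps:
j(E) = 5 + E (j(E) = E + 5 = 5 + E)
C(r) = -2 (C(r) = 2 - 4 = -2)
B = 1031 (B = ((-2 - 3*(-7)) + 355) - 1*(-657) = ((-2 + 21) + 355) + 657 = (19 + 355) + 657 = 374 + 657 = 1031)
-1304/j(20) + B*M(-4) = -1304/(5 + 20) + 1031*(-28) = -1304/25 - 28868 = -723004/25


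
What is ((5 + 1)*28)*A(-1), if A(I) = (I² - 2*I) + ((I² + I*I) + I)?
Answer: 672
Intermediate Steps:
A(I) = -I + 3*I² (A(I) = (I² - 2*I) + ((I² + I²) + I) = (I² - 2*I) + (2*I² + I) = (I² - 2*I) + (I + 2*I²) = -I + 3*I²)
((5 + 1)*28)*A(-1) = ((5 + 1)*28)*(-(-1 + 3*(-1))) = (6*28)*(-(-1 - 3)) = 168*(-1*(-4)) = 168*4 = 672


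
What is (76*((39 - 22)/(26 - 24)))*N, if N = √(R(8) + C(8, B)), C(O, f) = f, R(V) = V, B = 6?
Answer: 646*√14 ≈ 2417.1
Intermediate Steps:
N = √14 (N = √(8 + 6) = √14 ≈ 3.7417)
(76*((39 - 22)/(26 - 24)))*N = (76*((39 - 22)/(26 - 24)))*√14 = (76*(17/2))*√14 = 646*√14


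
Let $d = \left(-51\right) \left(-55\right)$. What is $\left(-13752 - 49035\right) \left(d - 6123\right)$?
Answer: $208327266$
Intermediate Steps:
$d = 2805$
$\left(-13752 - 49035\right) \left(d - 6123\right) = \left(-13752 - 49035\right) \left(2805 - 6123\right) = \left(-62787\right) \left(-3318\right) = 208327266$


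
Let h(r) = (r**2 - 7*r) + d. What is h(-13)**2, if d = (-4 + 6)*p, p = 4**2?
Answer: 85264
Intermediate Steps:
p = 16
d = 32 (d = (-4 + 6)*16 = 2*16 = 32)
h(r) = 32 + r**2 - 7*r (h(r) = (r**2 - 7*r) + 32 = 32 + r**2 - 7*r)
h(-13)**2 = (32 + (-13)**2 - 7*(-13))**2 = (32 + 169 + 91)**2 = 292**2 = 85264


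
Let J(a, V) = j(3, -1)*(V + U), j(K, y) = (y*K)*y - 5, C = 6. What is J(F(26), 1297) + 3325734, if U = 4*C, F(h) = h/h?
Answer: 3323092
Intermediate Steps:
j(K, y) = -5 + K*y² (j(K, y) = (K*y)*y - 5 = K*y² - 5 = -5 + K*y²)
F(h) = 1
U = 24 (U = 4*6 = 24)
J(a, V) = -48 - 2*V (J(a, V) = (-5 + 3*(-1)²)*(V + 24) = (-5 + 3*1)*(24 + V) = (-5 + 3)*(24 + V) = -2*(24 + V) = -48 - 2*V)
J(F(26), 1297) + 3325734 = (-48 - 2*1297) + 3325734 = (-48 - 2594) + 3325734 = -2642 + 3325734 = 3323092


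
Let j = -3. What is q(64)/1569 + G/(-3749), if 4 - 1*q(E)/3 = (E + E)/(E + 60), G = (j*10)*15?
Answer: 7640758/60782537 ≈ 0.12571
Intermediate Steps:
G = -450 (G = -3*10*15 = -30*15 = -450)
q(E) = 12 - 6*E/(60 + E) (q(E) = 12 - 3*(E + E)/(E + 60) = 12 - 3*2*E/(60 + E) = 12 - 6*E/(60 + E))
q(64)/1569 + G/(-3749) = (6*(120 + 64)/(60 + 64))/1569 - 450/(-3749) = (6*184/124)*(1/1569) - 450*(-1/3749) = (6*(1/124)*184)*(1/1569) + 450/3749 = (276/31)*(1/1569) + 450/3749 = 92/16213 + 450/3749 = 7640758/60782537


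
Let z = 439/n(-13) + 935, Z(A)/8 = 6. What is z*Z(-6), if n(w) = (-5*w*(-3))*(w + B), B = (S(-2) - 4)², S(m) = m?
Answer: 67088576/1495 ≈ 44875.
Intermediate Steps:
B = 36 (B = (-2 - 4)² = (-6)² = 36)
Z(A) = 48 (Z(A) = 8*6 = 48)
n(w) = 15*w*(36 + w) (n(w) = (-5*w*(-3))*(w + 36) = (15*w)*(36 + w) = 15*w*(36 + w))
z = 4193036/4485 (z = 439/((15*(-13)*(36 - 13))) + 935 = 439/((15*(-13)*23)) + 935 = 439/(-4485) + 935 = 439*(-1/4485) + 935 = -439/4485 + 935 = 4193036/4485 ≈ 934.90)
z*Z(-6) = (4193036/4485)*48 = 67088576/1495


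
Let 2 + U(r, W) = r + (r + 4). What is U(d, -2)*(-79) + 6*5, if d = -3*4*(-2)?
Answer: -3920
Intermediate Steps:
d = 24 (d = -12*(-2) = 24)
U(r, W) = 2 + 2*r (U(r, W) = -2 + (r + (r + 4)) = -2 + (r + (4 + r)) = -2 + (4 + 2*r) = 2 + 2*r)
U(d, -2)*(-79) + 6*5 = (2 + 2*24)*(-79) + 6*5 = (2 + 48)*(-79) + 30 = 50*(-79) + 30 = -3950 + 30 = -3920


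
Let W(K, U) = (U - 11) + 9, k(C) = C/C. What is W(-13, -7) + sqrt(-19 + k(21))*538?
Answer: -9 + 1614*I*sqrt(2) ≈ -9.0 + 2282.5*I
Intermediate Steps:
k(C) = 1
W(K, U) = -2 + U (W(K, U) = (-11 + U) + 9 = -2 + U)
W(-13, -7) + sqrt(-19 + k(21))*538 = (-2 - 7) + sqrt(-19 + 1)*538 = -9 + sqrt(-18)*538 = -9 + (3*I*sqrt(2))*538 = -9 + 1614*I*sqrt(2)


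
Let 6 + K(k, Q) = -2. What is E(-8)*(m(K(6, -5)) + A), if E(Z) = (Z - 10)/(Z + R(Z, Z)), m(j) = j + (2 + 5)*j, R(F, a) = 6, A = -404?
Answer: -4212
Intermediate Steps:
K(k, Q) = -8 (K(k, Q) = -6 - 2 = -8)
m(j) = 8*j (m(j) = j + 7*j = 8*j)
E(Z) = (-10 + Z)/(6 + Z) (E(Z) = (Z - 10)/(Z + 6) = (-10 + Z)/(6 + Z))
E(-8)*(m(K(6, -5)) + A) = ((-10 - 8)/(6 - 8))*(8*(-8) - 404) = (-18/(-2))*(-64 - 404) = -½*(-18)*(-468) = 9*(-468) = -4212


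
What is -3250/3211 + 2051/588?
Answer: 51371/20748 ≈ 2.4759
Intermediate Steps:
-3250/3211 + 2051/588 = -3250*1/3211 + 2051*(1/588) = -250/247 + 293/84 = 51371/20748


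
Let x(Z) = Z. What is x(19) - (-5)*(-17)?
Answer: -66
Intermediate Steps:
x(19) - (-5)*(-17) = 19 - (-5)*(-17) = 19 - 1*85 = 19 - 85 = -66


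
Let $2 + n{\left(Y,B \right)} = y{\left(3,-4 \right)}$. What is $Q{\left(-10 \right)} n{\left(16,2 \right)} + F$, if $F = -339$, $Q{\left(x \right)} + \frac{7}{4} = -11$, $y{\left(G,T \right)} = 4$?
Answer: $- \frac{729}{2} \approx -364.5$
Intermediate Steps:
$Q{\left(x \right)} = - \frac{51}{4}$ ($Q{\left(x \right)} = - \frac{7}{4} - 11 = - \frac{51}{4}$)
$n{\left(Y,B \right)} = 2$ ($n{\left(Y,B \right)} = -2 + 4 = 2$)
$Q{\left(-10 \right)} n{\left(16,2 \right)} + F = \left(- \frac{51}{4}\right) 2 - 339 = - \frac{51}{2} - 339 = - \frac{729}{2}$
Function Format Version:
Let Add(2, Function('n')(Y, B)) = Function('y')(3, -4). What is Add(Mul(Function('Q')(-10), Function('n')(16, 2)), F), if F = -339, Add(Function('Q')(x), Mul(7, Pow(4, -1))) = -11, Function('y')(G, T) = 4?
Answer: Rational(-729, 2) ≈ -364.50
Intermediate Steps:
Function('Q')(x) = Rational(-51, 4) (Function('Q')(x) = Add(Rational(-7, 4), -11) = Rational(-51, 4))
Function('n')(Y, B) = 2 (Function('n')(Y, B) = Add(-2, 4) = 2)
Add(Mul(Function('Q')(-10), Function('n')(16, 2)), F) = Add(Mul(Rational(-51, 4), 2), -339) = Add(Rational(-51, 2), -339) = Rational(-729, 2)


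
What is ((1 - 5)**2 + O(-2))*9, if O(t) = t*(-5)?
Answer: 234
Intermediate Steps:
O(t) = -5*t
((1 - 5)**2 + O(-2))*9 = ((1 - 5)**2 - 5*(-2))*9 = ((-4)**2 + 10)*9 = (16 + 10)*9 = 26*9 = 234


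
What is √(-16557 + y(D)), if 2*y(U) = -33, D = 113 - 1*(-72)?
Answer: 3*I*√7366/2 ≈ 128.74*I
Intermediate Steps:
D = 185 (D = 113 + 72 = 185)
y(U) = -33/2 (y(U) = (½)*(-33) = -33/2)
√(-16557 + y(D)) = √(-16557 - 33/2) = √(-33147/2) = 3*I*√7366/2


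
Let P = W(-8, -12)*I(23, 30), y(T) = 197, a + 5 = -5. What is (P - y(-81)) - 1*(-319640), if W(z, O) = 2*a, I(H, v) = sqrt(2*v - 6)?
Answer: 319443 - 60*sqrt(6) ≈ 3.1930e+5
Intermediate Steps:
a = -10 (a = -5 - 5 = -10)
I(H, v) = sqrt(-6 + 2*v)
W(z, O) = -20 (W(z, O) = 2*(-10) = -20)
P = -60*sqrt(6) (P = -20*sqrt(-6 + 2*30) = -20*sqrt(-6 + 60) = -60*sqrt(6) ≈ -146.97)
(P - y(-81)) - 1*(-319640) = (-60*sqrt(6) - 1*197) - 1*(-319640) = (-60*sqrt(6) - 197) + 319640 = (-197 - 60*sqrt(6)) + 319640 = 319443 - 60*sqrt(6)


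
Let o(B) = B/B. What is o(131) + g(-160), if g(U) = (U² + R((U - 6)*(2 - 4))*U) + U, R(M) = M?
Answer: -27679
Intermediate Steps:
g(U) = U + U² + U*(12 - 2*U) (g(U) = (U² + ((U - 6)*(2 - 4))*U) + U = (U² + ((-6 + U)*(-2))*U) + U = (U² + (12 - 2*U)*U) + U = (U² + U*(12 - 2*U)) + U = U + U² + U*(12 - 2*U))
o(B) = 1
o(131) + g(-160) = 1 - 160*(13 - 1*(-160)) = 1 - 160*(13 + 160) = 1 - 160*173 = 1 - 27680 = -27679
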